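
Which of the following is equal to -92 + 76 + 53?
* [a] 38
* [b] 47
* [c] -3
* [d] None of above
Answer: d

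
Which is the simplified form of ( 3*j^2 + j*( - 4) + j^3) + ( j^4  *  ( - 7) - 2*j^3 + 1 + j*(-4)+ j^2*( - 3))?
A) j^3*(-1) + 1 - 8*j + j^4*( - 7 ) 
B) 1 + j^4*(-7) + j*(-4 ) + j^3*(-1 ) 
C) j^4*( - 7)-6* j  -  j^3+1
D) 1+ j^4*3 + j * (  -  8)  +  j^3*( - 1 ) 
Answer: A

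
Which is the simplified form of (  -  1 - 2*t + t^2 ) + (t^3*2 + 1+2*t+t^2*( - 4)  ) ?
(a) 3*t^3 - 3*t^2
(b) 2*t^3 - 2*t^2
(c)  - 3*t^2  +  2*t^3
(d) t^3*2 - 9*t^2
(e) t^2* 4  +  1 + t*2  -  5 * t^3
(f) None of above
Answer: c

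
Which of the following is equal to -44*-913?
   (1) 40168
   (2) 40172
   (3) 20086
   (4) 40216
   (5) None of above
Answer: 2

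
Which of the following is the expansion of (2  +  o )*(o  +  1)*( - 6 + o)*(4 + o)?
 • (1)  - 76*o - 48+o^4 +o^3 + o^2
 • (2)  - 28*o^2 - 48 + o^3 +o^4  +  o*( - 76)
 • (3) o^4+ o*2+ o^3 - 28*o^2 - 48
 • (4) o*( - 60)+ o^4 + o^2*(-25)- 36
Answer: 2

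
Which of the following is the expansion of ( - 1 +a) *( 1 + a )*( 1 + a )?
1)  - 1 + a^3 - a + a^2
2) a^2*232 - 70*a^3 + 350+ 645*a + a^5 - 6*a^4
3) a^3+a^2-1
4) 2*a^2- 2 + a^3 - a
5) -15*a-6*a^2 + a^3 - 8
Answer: 1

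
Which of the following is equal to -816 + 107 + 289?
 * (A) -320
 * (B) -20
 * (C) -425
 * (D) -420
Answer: D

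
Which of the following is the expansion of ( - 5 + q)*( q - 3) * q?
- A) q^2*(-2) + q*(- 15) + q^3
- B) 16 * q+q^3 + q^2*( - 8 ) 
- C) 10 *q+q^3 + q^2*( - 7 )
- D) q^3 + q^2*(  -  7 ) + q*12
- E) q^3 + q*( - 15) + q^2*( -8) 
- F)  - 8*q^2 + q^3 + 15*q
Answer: F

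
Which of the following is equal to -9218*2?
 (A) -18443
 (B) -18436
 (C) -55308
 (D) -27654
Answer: B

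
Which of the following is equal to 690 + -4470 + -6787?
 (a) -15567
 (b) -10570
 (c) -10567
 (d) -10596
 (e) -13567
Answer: c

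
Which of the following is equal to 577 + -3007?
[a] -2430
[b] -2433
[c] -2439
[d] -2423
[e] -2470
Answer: a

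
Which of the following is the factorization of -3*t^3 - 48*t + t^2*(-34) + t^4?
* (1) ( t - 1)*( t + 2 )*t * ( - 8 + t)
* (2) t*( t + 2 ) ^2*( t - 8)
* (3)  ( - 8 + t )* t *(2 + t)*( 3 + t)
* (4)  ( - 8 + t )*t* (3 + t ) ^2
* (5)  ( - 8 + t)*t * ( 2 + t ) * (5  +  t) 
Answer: 3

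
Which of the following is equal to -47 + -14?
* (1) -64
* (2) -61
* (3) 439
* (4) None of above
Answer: 2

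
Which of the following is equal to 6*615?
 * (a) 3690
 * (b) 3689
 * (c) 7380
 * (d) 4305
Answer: a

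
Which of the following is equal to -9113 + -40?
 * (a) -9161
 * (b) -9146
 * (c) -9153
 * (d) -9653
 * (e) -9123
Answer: c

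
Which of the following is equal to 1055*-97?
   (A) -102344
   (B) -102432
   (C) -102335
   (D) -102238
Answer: C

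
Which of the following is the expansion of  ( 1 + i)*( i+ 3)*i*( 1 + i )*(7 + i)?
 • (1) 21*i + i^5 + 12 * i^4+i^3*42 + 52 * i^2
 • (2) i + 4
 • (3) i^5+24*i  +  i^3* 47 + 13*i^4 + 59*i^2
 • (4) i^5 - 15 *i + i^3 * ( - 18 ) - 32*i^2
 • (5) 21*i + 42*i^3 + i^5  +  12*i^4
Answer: 1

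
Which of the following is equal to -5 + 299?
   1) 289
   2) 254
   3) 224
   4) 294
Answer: 4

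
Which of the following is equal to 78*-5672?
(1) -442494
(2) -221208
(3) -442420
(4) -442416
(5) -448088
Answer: 4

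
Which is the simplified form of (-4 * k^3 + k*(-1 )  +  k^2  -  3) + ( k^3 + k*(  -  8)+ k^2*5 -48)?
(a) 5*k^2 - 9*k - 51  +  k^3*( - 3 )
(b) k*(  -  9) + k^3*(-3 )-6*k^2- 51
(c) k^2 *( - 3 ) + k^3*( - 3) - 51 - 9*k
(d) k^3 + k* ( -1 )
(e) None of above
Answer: e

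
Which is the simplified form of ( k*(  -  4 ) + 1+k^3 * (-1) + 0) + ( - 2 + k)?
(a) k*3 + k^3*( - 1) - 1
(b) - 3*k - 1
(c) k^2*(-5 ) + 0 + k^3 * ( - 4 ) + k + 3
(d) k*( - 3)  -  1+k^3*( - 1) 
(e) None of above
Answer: d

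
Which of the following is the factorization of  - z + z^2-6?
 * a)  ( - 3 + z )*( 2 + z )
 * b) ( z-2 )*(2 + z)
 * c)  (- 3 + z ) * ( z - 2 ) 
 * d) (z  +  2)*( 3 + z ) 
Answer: a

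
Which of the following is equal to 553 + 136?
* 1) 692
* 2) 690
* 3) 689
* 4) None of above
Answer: 3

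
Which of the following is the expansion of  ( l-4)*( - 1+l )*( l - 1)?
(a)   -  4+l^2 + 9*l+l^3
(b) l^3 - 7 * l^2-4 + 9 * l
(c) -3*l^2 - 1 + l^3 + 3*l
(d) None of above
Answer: d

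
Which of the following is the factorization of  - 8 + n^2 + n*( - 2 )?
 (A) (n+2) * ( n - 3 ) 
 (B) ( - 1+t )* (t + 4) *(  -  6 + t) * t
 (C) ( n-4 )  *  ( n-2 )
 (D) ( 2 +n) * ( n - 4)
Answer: D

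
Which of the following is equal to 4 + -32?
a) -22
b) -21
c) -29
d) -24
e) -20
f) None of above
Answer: f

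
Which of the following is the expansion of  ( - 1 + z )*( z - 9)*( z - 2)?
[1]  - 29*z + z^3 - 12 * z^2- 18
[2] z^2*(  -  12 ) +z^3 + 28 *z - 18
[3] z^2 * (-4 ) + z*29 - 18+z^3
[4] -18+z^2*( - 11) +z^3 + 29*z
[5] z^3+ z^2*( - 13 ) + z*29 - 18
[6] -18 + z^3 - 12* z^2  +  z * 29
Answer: 6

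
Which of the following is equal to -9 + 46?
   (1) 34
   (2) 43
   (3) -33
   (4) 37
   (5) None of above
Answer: 4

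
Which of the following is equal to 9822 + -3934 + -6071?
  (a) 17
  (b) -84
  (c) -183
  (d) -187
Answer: c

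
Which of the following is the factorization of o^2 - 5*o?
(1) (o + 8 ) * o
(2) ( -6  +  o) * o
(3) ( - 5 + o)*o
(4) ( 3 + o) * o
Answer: 3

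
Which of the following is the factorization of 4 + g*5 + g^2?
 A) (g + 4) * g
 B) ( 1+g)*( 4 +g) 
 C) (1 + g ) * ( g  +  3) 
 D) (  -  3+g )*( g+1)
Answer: B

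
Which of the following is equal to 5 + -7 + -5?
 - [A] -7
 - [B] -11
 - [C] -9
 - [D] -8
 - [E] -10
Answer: A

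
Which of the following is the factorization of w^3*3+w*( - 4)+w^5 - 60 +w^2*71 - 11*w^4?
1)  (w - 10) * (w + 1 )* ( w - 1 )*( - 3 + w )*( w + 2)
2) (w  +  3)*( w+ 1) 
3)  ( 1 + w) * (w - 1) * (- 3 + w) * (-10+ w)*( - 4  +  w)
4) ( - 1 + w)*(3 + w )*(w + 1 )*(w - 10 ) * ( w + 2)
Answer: 1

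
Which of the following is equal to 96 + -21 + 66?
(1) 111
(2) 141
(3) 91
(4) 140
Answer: 2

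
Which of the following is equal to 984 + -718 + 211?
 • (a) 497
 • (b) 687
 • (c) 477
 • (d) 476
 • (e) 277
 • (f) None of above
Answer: c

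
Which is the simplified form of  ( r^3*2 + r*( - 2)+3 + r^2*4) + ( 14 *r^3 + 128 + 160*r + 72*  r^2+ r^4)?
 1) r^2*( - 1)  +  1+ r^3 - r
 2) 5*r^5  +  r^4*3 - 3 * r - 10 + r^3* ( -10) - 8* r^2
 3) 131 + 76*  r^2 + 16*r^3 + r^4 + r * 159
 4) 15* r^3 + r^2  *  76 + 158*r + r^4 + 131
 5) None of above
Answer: 5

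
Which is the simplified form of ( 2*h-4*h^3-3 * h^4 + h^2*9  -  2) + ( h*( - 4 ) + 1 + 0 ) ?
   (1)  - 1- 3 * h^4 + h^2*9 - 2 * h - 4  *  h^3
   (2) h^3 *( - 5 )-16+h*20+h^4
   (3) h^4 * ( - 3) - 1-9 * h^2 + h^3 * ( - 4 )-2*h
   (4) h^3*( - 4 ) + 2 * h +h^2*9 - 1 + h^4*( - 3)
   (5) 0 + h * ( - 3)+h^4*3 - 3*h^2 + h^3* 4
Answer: 1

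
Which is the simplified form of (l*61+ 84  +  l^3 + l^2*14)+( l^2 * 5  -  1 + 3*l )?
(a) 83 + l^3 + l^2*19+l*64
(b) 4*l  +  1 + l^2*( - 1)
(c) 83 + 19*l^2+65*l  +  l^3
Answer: a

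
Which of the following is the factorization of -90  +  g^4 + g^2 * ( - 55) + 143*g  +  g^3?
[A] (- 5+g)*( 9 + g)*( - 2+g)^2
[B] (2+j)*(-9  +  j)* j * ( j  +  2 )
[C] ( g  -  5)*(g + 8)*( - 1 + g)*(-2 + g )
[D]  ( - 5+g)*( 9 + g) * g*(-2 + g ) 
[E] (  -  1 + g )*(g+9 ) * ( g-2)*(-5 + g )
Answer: E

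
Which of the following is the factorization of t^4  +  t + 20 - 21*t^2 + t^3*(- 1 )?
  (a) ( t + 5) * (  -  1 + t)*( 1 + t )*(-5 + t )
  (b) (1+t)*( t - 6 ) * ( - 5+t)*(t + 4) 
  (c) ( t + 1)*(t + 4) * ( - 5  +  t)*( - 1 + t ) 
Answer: c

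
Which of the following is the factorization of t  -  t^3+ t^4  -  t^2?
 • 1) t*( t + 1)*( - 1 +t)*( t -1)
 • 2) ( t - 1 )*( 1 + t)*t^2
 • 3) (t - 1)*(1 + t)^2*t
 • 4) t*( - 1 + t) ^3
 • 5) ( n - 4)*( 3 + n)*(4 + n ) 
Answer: 1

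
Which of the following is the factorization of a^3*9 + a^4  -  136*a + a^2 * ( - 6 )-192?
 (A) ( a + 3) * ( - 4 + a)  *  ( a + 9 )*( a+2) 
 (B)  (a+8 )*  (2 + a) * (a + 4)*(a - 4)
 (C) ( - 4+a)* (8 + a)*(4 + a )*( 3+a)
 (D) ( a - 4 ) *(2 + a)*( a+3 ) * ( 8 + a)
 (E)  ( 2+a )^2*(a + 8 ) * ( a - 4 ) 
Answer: D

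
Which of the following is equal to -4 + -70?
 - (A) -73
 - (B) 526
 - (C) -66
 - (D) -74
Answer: D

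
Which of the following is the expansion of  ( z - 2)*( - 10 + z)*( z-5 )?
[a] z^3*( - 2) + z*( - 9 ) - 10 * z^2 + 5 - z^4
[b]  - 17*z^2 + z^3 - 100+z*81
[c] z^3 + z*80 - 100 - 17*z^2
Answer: c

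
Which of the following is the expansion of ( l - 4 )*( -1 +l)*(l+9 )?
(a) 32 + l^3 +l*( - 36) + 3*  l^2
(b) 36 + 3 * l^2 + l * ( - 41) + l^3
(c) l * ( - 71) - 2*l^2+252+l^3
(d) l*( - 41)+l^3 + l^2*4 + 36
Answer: d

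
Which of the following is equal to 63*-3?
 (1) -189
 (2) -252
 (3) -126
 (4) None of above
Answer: 1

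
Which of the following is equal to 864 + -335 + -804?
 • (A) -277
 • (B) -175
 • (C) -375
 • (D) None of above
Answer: D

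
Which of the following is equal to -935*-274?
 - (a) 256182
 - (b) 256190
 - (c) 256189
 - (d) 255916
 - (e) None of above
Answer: b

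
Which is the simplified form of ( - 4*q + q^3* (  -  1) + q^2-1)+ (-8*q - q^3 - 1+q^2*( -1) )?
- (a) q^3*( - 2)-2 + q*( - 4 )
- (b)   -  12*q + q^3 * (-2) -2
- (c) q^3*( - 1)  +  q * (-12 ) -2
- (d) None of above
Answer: b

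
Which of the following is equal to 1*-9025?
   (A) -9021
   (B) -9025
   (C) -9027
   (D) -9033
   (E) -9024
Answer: B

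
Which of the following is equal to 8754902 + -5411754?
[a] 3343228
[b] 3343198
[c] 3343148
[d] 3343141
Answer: c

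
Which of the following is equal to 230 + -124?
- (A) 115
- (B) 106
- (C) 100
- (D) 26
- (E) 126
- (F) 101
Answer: B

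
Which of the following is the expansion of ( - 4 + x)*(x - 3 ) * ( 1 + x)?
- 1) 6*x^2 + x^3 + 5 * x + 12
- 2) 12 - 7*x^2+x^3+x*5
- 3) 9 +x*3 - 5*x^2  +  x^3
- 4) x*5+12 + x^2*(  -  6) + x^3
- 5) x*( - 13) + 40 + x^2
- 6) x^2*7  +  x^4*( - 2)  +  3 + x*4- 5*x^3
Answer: 4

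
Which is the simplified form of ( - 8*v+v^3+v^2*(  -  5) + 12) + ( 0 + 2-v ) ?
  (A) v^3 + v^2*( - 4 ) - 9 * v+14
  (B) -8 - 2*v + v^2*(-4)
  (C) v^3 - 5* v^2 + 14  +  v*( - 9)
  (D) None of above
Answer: C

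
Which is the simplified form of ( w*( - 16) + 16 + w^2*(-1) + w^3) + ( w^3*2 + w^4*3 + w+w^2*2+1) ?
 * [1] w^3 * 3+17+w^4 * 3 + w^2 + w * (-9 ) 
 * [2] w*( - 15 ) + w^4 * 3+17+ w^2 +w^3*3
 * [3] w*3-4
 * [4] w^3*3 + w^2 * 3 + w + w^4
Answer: 2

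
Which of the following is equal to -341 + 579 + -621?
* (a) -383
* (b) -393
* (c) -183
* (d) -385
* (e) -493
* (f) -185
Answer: a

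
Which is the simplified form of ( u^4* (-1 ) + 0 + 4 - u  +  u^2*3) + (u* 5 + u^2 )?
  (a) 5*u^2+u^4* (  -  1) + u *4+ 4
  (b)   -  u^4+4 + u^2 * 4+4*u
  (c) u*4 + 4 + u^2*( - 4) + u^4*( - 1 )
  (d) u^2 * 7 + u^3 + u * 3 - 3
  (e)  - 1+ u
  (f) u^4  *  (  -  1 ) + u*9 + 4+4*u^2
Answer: b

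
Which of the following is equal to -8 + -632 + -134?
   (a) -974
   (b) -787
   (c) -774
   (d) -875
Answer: c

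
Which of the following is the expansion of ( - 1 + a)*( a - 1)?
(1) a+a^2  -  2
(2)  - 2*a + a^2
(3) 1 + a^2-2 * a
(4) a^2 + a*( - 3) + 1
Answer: 3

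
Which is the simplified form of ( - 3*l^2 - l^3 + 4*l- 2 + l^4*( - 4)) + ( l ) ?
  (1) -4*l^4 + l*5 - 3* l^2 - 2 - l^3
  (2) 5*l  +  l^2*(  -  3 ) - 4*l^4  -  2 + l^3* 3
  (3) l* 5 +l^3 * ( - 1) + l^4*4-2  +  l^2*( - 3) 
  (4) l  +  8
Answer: 1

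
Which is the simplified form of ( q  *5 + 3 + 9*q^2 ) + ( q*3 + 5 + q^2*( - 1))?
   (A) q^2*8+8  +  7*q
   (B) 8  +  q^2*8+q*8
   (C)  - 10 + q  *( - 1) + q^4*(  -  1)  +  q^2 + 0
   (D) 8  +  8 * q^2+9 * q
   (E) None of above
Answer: B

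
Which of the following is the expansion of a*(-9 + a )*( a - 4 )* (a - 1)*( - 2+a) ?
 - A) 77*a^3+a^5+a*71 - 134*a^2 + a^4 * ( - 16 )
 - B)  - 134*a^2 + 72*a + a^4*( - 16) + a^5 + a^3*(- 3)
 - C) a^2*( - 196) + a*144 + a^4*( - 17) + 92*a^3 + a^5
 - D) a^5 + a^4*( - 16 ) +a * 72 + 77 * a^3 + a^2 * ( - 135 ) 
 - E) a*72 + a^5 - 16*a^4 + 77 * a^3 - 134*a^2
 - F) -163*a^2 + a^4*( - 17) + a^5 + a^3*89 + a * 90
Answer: E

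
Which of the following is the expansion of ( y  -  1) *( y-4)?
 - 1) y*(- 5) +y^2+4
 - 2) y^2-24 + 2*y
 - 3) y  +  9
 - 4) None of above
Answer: 1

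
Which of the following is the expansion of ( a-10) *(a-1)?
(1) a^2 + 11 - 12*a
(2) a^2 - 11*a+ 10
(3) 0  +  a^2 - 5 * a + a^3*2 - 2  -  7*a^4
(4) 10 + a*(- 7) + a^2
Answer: 2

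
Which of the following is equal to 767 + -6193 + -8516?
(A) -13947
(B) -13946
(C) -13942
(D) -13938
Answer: C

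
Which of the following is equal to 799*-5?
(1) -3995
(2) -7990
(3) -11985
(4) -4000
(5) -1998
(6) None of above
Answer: 1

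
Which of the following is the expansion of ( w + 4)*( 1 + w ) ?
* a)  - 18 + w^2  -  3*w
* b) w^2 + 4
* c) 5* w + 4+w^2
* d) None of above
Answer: c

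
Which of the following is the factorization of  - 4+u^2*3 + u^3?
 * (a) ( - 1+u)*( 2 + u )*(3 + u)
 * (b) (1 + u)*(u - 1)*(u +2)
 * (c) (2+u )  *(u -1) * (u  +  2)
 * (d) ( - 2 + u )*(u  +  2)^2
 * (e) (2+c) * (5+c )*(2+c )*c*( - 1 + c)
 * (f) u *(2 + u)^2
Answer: c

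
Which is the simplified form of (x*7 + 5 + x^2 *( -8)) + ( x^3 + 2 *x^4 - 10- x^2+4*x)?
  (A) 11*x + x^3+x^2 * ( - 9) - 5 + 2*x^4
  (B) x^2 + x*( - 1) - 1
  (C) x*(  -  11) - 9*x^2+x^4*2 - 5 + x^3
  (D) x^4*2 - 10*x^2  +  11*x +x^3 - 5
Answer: A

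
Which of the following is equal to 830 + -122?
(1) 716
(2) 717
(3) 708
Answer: 3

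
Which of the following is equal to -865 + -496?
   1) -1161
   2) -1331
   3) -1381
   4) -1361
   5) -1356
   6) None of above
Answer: 4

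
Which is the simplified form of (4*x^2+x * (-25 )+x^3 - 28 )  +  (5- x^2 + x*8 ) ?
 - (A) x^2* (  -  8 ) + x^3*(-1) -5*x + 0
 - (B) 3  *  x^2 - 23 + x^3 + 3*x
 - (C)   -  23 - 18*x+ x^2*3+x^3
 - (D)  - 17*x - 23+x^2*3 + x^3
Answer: D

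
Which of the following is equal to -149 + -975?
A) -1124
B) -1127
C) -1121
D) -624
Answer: A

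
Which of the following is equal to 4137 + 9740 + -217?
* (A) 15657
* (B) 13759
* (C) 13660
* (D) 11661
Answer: C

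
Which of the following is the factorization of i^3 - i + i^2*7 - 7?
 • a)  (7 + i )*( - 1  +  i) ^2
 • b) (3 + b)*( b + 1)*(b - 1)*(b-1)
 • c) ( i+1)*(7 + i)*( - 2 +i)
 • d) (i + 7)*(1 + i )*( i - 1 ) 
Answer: d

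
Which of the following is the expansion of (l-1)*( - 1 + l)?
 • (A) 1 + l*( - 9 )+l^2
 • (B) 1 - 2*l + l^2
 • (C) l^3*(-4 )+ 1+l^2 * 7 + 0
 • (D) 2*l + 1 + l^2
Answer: B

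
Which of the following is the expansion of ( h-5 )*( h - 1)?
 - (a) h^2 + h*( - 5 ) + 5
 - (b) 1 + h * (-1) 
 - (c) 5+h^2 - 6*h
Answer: c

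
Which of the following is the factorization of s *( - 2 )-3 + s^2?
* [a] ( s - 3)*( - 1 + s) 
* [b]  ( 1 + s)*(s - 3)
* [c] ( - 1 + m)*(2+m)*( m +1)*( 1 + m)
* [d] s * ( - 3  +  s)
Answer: b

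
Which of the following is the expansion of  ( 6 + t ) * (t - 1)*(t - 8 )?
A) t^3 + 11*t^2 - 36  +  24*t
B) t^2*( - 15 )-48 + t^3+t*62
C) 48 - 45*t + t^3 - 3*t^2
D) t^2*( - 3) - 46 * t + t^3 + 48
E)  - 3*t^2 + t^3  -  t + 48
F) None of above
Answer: D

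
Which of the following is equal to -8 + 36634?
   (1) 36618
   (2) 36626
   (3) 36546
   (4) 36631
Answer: 2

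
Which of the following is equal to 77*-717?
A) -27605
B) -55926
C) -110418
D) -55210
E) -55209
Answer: E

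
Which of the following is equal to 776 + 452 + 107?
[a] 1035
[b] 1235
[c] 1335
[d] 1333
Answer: c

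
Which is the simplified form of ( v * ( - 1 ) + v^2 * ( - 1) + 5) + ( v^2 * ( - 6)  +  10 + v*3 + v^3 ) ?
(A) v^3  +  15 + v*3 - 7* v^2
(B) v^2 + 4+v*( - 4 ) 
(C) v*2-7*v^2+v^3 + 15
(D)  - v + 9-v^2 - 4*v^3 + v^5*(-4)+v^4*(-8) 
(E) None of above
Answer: C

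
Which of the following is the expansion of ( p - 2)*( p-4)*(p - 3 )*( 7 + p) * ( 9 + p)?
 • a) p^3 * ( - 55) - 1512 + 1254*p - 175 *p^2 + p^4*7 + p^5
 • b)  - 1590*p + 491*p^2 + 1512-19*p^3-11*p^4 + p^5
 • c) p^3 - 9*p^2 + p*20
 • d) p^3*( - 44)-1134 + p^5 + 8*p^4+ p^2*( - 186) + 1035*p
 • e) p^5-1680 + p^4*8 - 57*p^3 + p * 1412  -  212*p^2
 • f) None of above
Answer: a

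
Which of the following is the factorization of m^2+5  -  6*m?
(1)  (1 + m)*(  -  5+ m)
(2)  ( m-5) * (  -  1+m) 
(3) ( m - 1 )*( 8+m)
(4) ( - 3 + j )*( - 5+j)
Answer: 2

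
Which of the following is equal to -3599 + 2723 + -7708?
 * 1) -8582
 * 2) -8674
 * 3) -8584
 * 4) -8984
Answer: 3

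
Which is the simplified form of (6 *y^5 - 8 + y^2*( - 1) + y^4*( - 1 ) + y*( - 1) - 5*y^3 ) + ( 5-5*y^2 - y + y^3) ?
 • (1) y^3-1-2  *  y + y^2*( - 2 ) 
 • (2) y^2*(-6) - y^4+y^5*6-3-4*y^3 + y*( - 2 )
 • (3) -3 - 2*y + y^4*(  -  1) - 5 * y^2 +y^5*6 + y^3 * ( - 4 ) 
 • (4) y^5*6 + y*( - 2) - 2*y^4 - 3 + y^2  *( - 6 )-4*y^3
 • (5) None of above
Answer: 2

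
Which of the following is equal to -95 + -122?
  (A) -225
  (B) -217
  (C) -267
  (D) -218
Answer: B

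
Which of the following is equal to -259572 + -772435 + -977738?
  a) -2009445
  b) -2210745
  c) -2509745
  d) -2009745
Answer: d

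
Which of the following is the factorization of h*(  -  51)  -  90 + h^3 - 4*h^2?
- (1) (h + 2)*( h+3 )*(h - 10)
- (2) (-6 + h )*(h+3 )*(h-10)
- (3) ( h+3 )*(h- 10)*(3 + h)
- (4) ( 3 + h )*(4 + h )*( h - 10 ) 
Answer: 3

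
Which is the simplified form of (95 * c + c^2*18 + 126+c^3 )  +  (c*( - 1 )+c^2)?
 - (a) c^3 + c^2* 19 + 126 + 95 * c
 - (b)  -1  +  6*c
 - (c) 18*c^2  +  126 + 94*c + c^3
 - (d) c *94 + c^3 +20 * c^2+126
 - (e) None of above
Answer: e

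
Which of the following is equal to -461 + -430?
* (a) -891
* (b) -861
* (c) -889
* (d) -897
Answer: a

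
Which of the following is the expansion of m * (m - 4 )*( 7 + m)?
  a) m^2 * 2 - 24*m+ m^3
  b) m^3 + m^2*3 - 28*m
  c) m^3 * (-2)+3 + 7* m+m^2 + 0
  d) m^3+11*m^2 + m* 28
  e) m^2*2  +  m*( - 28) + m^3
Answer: b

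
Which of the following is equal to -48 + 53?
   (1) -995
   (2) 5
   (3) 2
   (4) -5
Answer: 2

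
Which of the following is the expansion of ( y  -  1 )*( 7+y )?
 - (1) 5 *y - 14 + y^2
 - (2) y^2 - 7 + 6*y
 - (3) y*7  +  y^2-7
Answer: 2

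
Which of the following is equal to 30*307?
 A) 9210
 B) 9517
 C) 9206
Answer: A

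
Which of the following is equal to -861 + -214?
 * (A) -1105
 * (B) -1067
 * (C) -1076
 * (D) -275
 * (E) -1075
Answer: E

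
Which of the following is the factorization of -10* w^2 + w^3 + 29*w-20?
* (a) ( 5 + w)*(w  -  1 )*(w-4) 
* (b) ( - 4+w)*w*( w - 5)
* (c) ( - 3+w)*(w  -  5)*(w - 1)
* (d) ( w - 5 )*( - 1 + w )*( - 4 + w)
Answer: d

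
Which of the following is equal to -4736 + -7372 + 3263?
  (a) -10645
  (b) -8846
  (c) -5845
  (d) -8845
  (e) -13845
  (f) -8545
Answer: d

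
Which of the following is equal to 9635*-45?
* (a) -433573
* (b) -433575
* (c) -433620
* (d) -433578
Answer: b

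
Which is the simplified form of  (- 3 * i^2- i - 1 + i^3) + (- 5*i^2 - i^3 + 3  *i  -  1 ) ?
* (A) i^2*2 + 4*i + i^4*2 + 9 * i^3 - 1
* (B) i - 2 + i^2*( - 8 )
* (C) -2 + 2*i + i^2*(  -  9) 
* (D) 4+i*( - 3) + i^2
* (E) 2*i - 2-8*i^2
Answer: E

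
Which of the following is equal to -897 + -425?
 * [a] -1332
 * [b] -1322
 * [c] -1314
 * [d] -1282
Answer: b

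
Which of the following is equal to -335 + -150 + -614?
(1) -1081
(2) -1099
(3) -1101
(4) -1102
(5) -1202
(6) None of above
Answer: 2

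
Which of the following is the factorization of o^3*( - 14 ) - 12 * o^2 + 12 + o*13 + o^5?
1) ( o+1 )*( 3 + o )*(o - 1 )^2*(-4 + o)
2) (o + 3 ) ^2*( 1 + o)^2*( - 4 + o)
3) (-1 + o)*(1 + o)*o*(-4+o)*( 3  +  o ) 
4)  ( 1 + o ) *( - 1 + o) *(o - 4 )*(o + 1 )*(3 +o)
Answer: 4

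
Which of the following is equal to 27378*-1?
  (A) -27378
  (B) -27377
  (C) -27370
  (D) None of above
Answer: A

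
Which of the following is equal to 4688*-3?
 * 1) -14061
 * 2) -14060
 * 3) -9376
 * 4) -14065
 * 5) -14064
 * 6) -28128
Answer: 5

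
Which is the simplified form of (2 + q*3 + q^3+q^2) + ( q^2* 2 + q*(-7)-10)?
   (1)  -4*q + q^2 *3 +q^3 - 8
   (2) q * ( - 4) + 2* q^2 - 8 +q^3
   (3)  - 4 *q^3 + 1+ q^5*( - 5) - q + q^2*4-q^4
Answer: 1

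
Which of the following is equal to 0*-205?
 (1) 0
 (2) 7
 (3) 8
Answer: 1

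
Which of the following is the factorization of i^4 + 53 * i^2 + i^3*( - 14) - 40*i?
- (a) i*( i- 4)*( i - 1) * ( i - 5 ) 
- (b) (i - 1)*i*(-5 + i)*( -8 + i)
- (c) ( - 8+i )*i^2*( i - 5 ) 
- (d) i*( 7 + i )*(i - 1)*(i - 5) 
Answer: b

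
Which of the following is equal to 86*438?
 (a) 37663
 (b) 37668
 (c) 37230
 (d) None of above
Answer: b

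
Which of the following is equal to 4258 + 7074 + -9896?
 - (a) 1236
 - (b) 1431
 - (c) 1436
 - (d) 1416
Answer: c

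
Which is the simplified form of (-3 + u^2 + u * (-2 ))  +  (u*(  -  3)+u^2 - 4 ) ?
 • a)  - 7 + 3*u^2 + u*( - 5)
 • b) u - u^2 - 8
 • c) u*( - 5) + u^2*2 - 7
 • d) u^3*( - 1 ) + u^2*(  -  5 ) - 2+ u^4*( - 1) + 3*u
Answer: c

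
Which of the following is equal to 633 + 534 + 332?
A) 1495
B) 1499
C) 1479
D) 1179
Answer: B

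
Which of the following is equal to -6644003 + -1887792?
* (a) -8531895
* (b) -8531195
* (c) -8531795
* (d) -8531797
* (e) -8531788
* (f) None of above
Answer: c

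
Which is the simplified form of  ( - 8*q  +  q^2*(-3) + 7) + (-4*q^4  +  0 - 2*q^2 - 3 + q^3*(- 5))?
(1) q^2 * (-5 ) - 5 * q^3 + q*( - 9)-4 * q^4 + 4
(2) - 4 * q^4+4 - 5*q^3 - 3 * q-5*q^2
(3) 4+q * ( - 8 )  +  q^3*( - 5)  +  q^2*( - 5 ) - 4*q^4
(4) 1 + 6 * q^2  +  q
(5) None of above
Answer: 3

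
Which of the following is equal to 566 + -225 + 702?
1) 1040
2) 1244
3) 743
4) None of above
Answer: 4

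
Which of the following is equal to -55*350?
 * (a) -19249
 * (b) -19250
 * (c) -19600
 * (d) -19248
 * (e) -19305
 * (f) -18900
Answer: b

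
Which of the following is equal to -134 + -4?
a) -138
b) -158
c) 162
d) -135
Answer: a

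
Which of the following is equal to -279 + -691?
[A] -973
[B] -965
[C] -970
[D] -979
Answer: C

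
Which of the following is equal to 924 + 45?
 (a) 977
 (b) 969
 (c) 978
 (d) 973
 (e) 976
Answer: b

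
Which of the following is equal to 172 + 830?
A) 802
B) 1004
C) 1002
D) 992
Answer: C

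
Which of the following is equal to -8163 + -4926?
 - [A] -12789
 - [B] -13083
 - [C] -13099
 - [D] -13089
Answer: D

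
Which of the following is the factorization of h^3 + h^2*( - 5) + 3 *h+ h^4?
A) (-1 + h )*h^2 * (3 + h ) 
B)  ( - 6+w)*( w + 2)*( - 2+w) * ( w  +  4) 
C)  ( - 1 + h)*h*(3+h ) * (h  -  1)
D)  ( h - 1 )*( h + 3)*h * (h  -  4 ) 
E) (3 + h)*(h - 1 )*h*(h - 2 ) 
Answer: C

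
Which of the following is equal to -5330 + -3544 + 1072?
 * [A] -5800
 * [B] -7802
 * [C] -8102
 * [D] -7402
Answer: B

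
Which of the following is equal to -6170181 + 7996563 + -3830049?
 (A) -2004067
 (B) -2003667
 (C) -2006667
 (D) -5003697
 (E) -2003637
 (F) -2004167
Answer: B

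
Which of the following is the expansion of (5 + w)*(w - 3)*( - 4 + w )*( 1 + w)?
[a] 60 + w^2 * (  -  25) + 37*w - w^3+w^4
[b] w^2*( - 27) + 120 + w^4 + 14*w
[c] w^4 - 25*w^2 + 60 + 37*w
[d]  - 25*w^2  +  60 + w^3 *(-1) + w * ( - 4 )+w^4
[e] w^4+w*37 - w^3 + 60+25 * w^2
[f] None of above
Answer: a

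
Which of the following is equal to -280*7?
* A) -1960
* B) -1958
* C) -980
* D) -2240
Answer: A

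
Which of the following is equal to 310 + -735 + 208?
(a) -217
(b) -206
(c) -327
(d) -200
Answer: a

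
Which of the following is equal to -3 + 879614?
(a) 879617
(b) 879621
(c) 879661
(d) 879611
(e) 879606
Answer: d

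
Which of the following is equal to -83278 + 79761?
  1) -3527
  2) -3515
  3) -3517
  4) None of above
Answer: 3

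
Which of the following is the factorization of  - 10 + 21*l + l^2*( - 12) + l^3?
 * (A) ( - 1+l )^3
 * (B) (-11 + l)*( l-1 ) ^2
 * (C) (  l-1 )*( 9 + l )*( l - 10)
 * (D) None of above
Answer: D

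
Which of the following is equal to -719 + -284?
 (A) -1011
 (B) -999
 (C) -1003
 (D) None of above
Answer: C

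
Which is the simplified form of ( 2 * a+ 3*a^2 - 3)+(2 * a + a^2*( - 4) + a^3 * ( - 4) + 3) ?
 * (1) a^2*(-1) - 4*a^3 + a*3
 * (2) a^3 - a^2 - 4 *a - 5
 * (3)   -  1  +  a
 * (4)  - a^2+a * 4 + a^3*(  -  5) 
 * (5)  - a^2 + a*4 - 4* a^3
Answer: 5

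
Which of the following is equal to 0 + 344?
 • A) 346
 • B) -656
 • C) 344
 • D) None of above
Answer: C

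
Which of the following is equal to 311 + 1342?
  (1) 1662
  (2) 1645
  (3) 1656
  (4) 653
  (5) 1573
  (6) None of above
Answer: 6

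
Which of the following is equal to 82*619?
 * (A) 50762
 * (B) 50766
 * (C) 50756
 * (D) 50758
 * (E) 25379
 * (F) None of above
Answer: D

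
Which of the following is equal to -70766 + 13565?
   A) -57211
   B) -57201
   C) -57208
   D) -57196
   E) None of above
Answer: B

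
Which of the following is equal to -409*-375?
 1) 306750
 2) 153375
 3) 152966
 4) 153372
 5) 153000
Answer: 2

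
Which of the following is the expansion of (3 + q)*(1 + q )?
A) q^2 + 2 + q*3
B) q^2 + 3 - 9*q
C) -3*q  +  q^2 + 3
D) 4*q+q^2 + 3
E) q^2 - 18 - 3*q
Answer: D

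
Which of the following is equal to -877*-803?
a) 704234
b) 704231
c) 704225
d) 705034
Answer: b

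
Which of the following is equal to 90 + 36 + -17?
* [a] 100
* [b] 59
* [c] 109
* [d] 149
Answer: c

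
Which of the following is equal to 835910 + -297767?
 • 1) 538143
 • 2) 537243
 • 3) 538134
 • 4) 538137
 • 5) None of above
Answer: 1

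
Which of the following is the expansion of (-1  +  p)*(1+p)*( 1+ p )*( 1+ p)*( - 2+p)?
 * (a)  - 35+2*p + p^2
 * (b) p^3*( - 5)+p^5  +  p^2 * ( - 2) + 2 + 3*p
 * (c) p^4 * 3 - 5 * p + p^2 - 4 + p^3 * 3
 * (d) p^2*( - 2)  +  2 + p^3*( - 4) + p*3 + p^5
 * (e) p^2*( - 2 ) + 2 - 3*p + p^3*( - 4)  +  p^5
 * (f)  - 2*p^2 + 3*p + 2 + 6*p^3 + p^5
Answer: d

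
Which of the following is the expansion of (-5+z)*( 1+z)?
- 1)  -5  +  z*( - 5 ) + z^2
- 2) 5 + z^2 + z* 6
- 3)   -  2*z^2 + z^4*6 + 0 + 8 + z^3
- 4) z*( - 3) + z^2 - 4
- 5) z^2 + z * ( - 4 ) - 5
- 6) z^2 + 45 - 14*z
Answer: 5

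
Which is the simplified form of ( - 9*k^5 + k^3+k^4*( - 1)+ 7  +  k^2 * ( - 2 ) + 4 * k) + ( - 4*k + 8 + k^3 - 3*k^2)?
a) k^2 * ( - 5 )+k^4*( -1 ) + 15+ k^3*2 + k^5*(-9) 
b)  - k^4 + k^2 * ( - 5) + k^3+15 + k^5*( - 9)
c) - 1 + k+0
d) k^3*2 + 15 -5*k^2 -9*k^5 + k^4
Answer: a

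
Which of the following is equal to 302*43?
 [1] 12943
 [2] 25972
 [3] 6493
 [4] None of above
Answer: 4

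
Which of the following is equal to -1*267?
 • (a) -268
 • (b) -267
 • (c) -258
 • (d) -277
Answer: b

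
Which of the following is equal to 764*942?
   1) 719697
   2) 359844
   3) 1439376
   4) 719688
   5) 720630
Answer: 4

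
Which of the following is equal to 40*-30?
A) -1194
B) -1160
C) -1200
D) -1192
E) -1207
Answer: C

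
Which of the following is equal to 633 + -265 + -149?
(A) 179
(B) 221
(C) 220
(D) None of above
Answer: D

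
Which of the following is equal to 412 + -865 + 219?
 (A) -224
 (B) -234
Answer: B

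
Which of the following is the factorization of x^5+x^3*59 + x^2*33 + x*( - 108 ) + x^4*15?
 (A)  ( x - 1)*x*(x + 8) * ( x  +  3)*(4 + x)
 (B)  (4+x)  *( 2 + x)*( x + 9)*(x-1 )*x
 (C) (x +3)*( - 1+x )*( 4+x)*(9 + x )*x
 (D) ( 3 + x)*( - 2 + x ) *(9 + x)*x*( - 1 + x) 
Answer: C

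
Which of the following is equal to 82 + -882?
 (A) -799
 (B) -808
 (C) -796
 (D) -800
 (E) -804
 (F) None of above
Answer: D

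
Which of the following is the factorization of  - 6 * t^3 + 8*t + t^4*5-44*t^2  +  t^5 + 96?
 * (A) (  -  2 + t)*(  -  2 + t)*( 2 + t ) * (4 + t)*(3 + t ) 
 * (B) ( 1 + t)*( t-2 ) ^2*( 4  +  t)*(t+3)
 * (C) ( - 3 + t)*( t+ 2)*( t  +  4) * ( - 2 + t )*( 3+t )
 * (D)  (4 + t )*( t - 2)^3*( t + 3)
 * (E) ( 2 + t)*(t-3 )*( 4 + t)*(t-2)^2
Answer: A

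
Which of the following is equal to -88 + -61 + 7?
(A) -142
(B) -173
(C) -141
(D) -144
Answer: A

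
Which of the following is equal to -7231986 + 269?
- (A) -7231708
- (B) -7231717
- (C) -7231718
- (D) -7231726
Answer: B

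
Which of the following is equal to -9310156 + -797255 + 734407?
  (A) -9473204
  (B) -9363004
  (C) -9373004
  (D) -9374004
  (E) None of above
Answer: C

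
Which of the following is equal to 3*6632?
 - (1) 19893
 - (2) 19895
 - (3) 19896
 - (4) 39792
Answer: 3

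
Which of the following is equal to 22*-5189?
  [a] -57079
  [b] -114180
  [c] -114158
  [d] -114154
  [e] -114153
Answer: c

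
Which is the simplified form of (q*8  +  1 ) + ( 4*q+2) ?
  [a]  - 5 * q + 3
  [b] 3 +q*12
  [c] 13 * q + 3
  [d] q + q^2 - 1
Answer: b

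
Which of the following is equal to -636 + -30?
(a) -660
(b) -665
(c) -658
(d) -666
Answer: d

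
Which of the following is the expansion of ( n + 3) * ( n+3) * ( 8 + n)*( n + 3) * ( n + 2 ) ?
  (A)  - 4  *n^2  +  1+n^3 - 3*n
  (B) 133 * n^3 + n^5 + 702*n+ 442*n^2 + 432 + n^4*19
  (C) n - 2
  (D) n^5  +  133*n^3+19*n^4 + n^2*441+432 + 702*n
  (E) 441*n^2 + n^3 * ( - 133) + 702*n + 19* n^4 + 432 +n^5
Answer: D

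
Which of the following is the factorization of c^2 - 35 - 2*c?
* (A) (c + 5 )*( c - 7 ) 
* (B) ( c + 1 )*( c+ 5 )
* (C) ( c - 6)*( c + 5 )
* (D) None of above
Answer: A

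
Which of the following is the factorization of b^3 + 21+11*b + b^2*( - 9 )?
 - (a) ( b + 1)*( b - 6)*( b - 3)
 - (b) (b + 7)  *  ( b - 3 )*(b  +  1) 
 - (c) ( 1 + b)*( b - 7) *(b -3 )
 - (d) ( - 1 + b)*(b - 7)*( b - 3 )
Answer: c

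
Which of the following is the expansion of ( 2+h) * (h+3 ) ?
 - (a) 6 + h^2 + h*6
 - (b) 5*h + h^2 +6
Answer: b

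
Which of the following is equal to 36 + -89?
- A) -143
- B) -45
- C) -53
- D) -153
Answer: C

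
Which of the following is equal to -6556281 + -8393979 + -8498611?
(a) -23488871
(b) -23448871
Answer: b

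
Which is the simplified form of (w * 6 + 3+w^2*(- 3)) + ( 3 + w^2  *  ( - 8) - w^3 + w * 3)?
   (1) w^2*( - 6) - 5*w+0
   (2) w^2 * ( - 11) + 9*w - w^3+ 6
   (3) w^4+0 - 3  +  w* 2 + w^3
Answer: 2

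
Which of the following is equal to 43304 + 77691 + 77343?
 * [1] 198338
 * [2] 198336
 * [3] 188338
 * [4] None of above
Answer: 1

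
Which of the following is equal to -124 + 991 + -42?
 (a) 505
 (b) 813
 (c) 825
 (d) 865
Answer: c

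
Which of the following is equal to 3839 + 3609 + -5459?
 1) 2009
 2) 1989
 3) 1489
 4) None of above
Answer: 2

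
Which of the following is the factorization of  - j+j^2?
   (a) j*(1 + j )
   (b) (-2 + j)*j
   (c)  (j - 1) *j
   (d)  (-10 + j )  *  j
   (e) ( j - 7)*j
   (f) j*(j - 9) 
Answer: c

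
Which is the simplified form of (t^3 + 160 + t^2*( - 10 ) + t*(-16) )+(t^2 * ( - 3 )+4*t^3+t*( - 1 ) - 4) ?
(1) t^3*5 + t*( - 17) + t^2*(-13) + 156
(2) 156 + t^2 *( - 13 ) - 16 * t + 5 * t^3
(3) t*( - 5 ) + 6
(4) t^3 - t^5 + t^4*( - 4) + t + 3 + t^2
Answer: 1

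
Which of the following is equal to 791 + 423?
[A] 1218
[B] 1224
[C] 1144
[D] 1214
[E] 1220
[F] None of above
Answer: D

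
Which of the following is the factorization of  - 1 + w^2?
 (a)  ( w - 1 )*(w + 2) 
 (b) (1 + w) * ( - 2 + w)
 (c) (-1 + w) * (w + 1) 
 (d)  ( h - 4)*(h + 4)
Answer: c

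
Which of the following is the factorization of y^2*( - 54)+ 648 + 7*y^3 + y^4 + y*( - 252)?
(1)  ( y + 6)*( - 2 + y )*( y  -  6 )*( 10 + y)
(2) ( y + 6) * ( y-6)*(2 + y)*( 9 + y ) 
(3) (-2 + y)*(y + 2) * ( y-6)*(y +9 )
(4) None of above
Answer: 4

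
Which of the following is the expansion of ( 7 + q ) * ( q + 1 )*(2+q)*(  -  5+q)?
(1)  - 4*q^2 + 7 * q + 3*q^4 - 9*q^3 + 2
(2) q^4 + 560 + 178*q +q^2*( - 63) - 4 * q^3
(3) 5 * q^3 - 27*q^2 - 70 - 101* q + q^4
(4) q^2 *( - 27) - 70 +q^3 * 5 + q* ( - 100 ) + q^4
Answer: 3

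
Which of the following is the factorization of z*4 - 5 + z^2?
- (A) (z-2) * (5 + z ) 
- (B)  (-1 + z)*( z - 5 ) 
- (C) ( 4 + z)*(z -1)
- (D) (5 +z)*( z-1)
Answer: D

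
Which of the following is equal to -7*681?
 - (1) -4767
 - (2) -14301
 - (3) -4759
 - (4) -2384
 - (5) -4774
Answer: 1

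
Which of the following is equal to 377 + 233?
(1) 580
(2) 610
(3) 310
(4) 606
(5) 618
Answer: 2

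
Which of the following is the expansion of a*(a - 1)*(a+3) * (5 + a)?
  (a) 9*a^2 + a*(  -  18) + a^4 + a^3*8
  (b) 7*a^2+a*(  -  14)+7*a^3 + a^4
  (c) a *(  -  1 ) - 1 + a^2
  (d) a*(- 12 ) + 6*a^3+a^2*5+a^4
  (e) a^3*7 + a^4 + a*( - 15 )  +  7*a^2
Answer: e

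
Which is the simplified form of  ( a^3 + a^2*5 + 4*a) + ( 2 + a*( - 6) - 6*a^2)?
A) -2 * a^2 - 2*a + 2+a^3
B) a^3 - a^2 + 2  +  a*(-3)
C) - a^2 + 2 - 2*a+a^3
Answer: C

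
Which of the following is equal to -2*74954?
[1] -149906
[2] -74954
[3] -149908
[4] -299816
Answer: 3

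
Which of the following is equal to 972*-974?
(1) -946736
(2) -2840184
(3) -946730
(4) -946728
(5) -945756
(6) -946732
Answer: 4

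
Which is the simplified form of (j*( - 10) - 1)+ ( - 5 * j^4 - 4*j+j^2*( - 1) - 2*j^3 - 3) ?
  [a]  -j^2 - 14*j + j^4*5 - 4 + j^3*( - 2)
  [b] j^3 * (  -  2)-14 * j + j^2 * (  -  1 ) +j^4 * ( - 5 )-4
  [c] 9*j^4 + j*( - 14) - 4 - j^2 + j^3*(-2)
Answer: b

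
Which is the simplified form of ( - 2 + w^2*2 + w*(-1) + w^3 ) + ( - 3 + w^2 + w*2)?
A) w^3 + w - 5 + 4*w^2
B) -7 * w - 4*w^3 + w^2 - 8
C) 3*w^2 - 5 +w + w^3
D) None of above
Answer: C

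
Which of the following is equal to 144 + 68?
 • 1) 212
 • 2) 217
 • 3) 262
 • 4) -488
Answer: 1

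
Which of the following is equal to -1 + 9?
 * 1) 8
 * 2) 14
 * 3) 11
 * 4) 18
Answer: 1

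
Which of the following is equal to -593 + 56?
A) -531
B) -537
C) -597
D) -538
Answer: B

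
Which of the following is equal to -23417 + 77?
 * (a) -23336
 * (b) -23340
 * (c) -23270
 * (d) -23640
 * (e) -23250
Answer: b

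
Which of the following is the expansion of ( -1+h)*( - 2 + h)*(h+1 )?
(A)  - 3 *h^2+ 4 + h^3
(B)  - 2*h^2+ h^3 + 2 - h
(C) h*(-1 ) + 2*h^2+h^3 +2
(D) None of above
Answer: B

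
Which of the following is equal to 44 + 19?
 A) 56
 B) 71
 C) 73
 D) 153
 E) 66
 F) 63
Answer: F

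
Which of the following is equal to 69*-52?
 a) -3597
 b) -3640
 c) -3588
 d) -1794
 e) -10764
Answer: c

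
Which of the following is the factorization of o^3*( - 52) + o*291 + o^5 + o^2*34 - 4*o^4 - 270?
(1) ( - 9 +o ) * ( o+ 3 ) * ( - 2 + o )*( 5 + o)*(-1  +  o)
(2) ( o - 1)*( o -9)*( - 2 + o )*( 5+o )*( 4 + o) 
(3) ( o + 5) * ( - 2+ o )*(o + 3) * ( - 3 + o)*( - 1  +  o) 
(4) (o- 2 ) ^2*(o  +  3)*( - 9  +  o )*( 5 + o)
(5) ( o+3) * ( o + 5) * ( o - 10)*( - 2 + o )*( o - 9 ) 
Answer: 1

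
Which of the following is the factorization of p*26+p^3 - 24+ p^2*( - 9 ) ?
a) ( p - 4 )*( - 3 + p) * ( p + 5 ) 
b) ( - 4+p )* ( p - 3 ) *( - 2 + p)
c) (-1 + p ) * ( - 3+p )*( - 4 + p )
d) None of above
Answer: b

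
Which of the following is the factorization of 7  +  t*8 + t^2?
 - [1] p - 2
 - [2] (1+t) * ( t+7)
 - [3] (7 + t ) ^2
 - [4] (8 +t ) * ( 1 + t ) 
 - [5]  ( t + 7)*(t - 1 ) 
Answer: 2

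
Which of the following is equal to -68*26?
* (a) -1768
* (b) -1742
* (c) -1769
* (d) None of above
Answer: a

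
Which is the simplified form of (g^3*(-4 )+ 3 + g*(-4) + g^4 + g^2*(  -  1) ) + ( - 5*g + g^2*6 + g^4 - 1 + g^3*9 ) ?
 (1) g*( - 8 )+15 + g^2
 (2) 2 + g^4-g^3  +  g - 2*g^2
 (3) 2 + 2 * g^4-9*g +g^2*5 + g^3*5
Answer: 3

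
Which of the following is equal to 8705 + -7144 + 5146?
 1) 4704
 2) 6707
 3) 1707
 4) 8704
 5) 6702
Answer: 2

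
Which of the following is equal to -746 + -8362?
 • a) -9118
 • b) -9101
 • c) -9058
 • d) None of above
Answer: d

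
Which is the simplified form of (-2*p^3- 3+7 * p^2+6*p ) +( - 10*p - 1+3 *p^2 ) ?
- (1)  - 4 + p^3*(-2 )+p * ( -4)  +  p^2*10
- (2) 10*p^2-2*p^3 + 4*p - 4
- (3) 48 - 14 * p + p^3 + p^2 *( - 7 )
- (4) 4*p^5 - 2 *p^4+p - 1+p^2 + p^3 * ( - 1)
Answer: 1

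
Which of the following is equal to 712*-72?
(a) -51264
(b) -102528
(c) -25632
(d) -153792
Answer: a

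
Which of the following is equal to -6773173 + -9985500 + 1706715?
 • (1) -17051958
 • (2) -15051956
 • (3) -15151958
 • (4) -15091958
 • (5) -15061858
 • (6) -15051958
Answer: 6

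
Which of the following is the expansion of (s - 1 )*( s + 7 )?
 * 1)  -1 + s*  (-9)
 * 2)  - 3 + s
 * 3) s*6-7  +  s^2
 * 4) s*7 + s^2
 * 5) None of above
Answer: 3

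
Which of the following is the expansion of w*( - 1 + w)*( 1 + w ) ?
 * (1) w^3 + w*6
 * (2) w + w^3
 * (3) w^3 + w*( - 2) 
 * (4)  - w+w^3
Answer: 4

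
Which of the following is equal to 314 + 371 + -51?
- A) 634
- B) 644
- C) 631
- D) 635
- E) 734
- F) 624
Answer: A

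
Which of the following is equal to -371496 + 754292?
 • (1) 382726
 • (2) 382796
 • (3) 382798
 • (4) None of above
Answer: 2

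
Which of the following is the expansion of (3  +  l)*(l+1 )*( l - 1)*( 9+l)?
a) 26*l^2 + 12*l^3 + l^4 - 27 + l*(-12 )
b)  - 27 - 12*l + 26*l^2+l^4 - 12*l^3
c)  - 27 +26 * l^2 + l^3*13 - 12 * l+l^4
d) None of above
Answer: a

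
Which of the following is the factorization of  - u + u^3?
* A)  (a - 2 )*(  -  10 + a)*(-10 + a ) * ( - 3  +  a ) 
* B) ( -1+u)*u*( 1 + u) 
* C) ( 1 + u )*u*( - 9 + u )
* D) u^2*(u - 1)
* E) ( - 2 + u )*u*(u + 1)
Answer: B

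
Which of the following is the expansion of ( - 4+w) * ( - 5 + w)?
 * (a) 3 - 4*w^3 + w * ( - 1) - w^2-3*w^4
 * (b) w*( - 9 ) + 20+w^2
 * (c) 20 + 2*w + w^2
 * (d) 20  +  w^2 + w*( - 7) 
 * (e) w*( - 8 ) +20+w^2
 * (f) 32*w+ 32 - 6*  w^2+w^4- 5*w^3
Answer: b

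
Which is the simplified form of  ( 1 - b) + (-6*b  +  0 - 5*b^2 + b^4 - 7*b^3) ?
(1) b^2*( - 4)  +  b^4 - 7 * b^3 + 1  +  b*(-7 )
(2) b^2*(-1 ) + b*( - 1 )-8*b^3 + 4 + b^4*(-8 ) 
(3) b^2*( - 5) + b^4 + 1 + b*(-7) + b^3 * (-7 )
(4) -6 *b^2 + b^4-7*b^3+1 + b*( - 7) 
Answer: 3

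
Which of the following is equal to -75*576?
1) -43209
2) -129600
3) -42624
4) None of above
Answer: 4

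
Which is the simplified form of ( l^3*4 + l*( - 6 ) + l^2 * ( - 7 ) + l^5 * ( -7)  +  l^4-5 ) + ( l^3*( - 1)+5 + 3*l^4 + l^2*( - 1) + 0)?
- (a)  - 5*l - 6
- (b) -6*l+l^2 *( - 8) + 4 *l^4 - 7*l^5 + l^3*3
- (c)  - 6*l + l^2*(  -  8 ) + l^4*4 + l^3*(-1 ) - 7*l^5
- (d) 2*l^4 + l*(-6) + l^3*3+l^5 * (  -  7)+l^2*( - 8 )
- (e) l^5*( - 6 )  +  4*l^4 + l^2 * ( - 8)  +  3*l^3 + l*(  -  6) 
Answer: b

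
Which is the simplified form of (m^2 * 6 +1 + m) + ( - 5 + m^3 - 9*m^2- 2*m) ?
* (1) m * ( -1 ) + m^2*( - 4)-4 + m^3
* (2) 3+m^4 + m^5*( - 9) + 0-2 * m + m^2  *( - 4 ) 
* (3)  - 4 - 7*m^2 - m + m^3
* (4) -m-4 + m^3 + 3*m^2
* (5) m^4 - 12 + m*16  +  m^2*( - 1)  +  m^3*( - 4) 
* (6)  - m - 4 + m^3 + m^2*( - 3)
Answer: 6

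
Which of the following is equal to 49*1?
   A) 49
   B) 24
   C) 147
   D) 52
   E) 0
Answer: A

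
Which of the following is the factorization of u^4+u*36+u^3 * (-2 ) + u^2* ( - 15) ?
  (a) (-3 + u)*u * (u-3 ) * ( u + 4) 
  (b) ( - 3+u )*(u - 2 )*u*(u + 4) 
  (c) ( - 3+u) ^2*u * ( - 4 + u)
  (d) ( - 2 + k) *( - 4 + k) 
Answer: a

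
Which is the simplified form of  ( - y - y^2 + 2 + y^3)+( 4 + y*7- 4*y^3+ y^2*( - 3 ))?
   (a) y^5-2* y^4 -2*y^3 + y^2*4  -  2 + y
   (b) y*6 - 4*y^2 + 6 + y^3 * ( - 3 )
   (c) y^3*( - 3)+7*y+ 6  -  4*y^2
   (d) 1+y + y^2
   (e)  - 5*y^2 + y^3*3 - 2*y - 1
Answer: b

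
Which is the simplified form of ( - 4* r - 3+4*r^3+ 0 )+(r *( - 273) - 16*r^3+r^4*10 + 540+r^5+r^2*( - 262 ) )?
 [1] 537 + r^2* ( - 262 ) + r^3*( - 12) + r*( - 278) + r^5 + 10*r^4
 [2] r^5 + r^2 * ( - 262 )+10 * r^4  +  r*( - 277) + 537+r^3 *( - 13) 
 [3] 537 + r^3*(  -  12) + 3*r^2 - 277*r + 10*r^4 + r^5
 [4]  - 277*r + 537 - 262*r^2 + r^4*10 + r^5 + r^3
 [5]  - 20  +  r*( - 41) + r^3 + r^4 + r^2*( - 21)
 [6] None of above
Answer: 6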